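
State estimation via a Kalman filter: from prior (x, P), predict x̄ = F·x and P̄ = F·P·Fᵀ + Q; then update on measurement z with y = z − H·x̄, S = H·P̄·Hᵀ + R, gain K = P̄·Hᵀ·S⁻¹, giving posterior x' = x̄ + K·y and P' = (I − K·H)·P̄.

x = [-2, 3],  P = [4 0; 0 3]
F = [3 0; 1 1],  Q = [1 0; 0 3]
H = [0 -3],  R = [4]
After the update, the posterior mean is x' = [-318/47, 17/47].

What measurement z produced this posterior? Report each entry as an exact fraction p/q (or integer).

x̄ = F·x = [-6, 1]
P̄ = F·P·Fᵀ + Q = [37 12; 12 10]
S = H·P̄·Hᵀ + R = [94]
K = P̄·Hᵀ·S⁻¹ = [-18/47; -15/47]
x' − x̄ = [-36/47, -30/47] = K·y
y = (KᵀK)⁻¹·Kᵀ·(x' − x̄) = [2]
z = y + H·x̄ = [2] + [-3] = [-1]

z = [-1]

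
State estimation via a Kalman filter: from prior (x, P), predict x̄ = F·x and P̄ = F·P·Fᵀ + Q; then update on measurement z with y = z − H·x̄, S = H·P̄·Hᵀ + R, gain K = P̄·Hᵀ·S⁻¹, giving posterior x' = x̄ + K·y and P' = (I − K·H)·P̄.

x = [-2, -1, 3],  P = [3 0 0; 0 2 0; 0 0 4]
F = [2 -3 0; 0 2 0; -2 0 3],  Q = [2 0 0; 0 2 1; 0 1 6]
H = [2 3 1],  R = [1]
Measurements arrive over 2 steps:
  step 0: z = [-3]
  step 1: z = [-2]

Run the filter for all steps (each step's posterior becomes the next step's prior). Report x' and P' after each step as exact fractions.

step 0: x̄ = F·x = [-1, -2, 13]
step 0: P̄ = F·P·Fᵀ + Q = [32 -12 -12; -12 10 1; -12 1 54]
step 0: y = z − H·x̄ = [-8]
step 0: S = H·P̄·Hᵀ + R = [87]
step 0: K = P̄·Hᵀ·S⁻¹ = [16/87; 7/87; 11/29]
step 0: x' = x̄ + K·y = [-215/87, -230/87, 289/29]
step 0: P' = (I − K·H)·P̄ = [2528/87 -1156/87 -524/29; -1156/87 821/87 -48/29; -524/29 -48/29 1203/29]
step 1: x̄ = F·x = [260/87, -460/87, 3031/87]
step 1: P̄ = F·P·Fᵀ + Q = [31547/87 -9550/87 -25184/87; -9550/87 3458/87 3847/87; -25184/87 3847/87 61979/87]
step 1: y = z − H·x̄ = [-2345/87]
step 1: S = H·P̄·Hᵀ + R = [27122/87]
step 1: K = P̄·Hᵀ·S⁻¹ = [4630/13561; -4879/27122; 11576/13561]
step 1: x' = x̄ + K·y = [-84270/13561, -11895/27122, 160433/13561]
step 1: P' = (I − K·H)·P̄ = [4424541/13561 -1228940/13561 -5157632/13561; -1228940/13561 804405/27122 1248833/13561; -5157632/13561 1248833/13561 6580341/13561]

step 0: x' = [-215/87, -230/87, 289/29], P' = [2528/87 -1156/87 -524/29; -1156/87 821/87 -48/29; -524/29 -48/29 1203/29]
step 1: x' = [-84270/13561, -11895/27122, 160433/13561], P' = [4424541/13561 -1228940/13561 -5157632/13561; -1228940/13561 804405/27122 1248833/13561; -5157632/13561 1248833/13561 6580341/13561]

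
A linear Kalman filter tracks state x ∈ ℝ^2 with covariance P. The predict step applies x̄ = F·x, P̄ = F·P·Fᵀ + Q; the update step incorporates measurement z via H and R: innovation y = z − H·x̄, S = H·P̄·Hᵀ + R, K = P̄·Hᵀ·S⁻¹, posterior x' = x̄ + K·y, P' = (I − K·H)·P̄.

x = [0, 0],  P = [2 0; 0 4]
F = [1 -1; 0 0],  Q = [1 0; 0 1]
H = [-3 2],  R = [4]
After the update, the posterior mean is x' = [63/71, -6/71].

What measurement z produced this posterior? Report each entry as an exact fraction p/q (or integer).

z = [-3]

x̄ = F·x = [0, 0]
P̄ = F·P·Fᵀ + Q = [7 0; 0 1]
S = H·P̄·Hᵀ + R = [71]
K = P̄·Hᵀ·S⁻¹ = [-21/71; 2/71]
x' − x̄ = [63/71, -6/71] = K·y
y = (KᵀK)⁻¹·Kᵀ·(x' − x̄) = [-3]
z = y + H·x̄ = [-3] + [0] = [-3]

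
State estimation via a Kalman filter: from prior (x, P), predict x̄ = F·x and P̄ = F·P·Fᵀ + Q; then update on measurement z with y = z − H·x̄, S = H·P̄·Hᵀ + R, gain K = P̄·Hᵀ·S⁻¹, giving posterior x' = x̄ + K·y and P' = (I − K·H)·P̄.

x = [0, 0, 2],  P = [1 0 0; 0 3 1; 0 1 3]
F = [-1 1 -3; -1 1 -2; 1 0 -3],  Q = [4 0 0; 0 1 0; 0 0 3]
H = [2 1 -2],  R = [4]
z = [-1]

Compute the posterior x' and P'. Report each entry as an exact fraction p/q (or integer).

x̄ = F·x = [-6, -4, -6]
P̄ = F·P·Fᵀ + Q = [29 17 23; 17 13 14; 23 14 31]
y = z − H·x̄ = [3]
S = H·P̄·Hᵀ + R = [85]
K = P̄·Hᵀ·S⁻¹ = [29/85; 19/85; -2/85]
x' = x̄ + K·y = [-423/85, -283/85, -516/85]
P' = (I − K·H)·P̄ = [1624/85 894/85 2013/85; 894/85 744/85 1228/85; 2013/85 1228/85 2631/85]

x' = [-423/85, -283/85, -516/85]
P' = [1624/85 894/85 2013/85; 894/85 744/85 1228/85; 2013/85 1228/85 2631/85]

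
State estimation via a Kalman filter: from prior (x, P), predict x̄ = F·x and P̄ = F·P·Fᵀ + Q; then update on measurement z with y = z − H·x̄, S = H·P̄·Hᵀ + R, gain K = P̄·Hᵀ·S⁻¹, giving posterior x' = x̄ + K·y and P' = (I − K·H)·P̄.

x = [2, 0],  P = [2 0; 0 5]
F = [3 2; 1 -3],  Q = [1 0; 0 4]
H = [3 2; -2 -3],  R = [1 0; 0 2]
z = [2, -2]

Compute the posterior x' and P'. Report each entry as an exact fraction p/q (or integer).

x̄ = F·x = [6, 2]
P̄ = F·P·Fᵀ + Q = [39 -24; -24 51]
y = z − H·x̄ = [-20, 16]
S = H·P̄·Hᵀ + R = [268 -228; -228 329]
K = P̄·Hᵀ·S⁻¹ = [21333/36188 3531/9047; -7035/18094 -5325/9047]
x' = x̄ + K·y = [4113/9047, 3244/9047]
P' = (I − K·H)·P̄ = [24099/36188 -12741/18094; -12741/18094 7797/9047]

x' = [4113/9047, 3244/9047]
P' = [24099/36188 -12741/18094; -12741/18094 7797/9047]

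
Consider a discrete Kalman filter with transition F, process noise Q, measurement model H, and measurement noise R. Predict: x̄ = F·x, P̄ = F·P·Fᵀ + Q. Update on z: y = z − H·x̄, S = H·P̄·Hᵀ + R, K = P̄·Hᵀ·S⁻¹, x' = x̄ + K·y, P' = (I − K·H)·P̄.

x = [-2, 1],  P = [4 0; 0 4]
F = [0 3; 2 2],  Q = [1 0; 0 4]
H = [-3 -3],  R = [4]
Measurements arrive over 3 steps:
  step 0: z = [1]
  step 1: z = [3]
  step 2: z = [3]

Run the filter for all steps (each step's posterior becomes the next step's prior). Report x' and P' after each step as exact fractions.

step 0: x' = [2547/1093, -2906/1093], P' = [6952/1093 -6708/1093; -6708/1093 6948/1093]
step 1: x' = [-791979/659689, 98918/659689], P' = [3542200/659689 -3281940/659689; -3281940/659689 3312932/659689]
step 2: x' = [321217917/314504461, -637441094/314504461], P' = [1702956952/314504461 -1580308836/314504461; -1580308836/314504461 1596267700/314504461]

step 0: x̄ = F·x = [3, -2]
step 0: P̄ = F·P·Fᵀ + Q = [37 24; 24 36]
step 0: y = z − H·x̄ = [4]
step 0: S = H·P̄·Hᵀ + R = [1093]
step 0: K = P̄·Hᵀ·S⁻¹ = [-183/1093; -180/1093]
step 0: x' = x̄ + K·y = [2547/1093, -2906/1093]
step 0: P' = (I − K·H)·P̄ = [6952/1093 -6708/1093; -6708/1093 6948/1093]
step 1: x̄ = F·x = [-8718/1093, -718/1093]
step 1: P̄ = F·P·Fᵀ + Q = [63625/1093 1440/1093; 1440/1093 6308/1093]
step 1: y = z − H·x̄ = [-25029/1093]
step 1: S = H·P̄·Hᵀ + R = [659689/1093]
step 1: K = P̄·Hᵀ·S⁻¹ = [-195195/659689; -23244/659689]
step 1: x' = x̄ + K·y = [-791979/659689, 98918/659689]
step 1: P' = (I − K·H)·P̄ = [3542200/659689 -3281940/659689; -3281940/659689 3312932/659689]
step 2: x̄ = F·x = [296754/659689, -1386122/659689]
step 2: P̄ = F·P·Fᵀ + Q = [30476077/659689 185952/659689; 185952/659689 3803764/659689]
step 2: y = z − H·x̄ = [-1289037/659689]
step 2: S = H·P̄·Hᵀ + R = [314504461/659689]
step 2: K = P̄·Hᵀ·S⁻¹ = [-91986087/314504461; -11969148/314504461]
step 2: x' = x̄ + K·y = [321217917/314504461, -637441094/314504461]
step 2: P' = (I − K·H)·P̄ = [1702956952/314504461 -1580308836/314504461; -1580308836/314504461 1596267700/314504461]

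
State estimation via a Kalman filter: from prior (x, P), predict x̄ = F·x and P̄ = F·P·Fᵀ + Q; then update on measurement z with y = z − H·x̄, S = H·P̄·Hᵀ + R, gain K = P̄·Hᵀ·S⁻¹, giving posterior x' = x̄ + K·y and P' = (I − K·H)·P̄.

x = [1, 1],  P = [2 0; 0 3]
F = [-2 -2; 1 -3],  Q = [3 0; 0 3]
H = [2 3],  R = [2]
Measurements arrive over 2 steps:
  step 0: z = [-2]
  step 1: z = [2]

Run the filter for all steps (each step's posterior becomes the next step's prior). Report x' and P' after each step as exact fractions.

step 0: x̄ = F·x = [-4, -2]
step 0: P̄ = F·P·Fᵀ + Q = [23 14; 14 32]
step 0: y = z − H·x̄ = [12]
step 0: S = H·P̄·Hᵀ + R = [550]
step 0: K = P̄·Hᵀ·S⁻¹ = [4/25; 62/275]
step 0: x' = x̄ + K·y = [-52/25, 194/275]
step 0: P' = (I − K·H)·P̄ = [223/25 -146/25; -146/25 1112/275]
step 1: x̄ = F·x = [756/275, -1154/275]
step 1: P̄ = F·P·Fᵀ + Q = [2237/275 -4658/275; -4658/275 22922/275]
step 1: y = z − H·x̄ = [100/11]
step 1: S = H·P̄·Hᵀ + R = [6396/11]
step 1: K = P̄·Hᵀ·S⁻¹ = [-95/1599; 29/78]
step 1: x' = x̄ + K·y = [88304/39975, -796/975]
step 1: P' = (I − K·H)·P̄ = [243133/39975 -3992/975; -3992/975 2903/975]

step 0: x' = [-52/25, 194/275], P' = [223/25 -146/25; -146/25 1112/275]
step 1: x' = [88304/39975, -796/975], P' = [243133/39975 -3992/975; -3992/975 2903/975]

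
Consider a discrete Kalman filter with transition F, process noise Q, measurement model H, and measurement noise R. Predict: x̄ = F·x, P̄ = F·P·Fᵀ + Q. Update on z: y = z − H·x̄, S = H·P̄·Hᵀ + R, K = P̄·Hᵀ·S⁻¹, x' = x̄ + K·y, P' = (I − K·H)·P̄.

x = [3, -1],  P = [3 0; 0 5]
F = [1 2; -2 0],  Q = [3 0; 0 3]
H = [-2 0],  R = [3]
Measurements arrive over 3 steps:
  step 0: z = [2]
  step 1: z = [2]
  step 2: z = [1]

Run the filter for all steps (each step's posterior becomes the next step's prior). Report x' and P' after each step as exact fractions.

step 0: x̄ = F·x = [1, -6]
step 0: P̄ = F·P·Fᵀ + Q = [26 -6; -6 15]
step 0: y = z − H·x̄ = [4]
step 0: S = H·P̄·Hᵀ + R = [107]
step 0: K = P̄·Hᵀ·S⁻¹ = [-52/107; 12/107]
step 0: x' = x̄ + K·y = [-101/107, -594/107]
step 0: P' = (I − K·H)·P̄ = [78/107 -18/107; -18/107 1461/107]
step 1: x̄ = F·x = [-1289/107, 202/107]
step 1: P̄ = F·P·Fᵀ + Q = [6171/107 -84/107; -84/107 633/107]
step 1: y = z − H·x̄ = [-2364/107]
step 1: S = H·P̄·Hᵀ + R = [25005/107]
step 1: K = P̄·Hᵀ·S⁻¹ = [-4114/8335; 56/8335]
step 1: x' = x̄ + K·y = [-9517/8335, 14498/8335]
step 1: P' = (I − K·H)·P̄ = [6171/8335 -84/8335; -84/8335 49221/8335]
step 2: x̄ = F·x = [19479/8335, 19034/8335]
step 2: P̄ = F·P·Fᵀ + Q = [227724/8335 -12006/8335; -12006/8335 49689/8335]
step 2: y = z − H·x̄ = [47293/8335]
step 2: S = H·P̄·Hᵀ + R = [935901/8335]
step 2: K = P̄·Hᵀ·S⁻¹ = [-151816/311967; 2668/103989]
step 2: x' = x̄ + K·y = [-132337/311967, 252610/103989]
step 2: P' = (I − K·H)·P̄ = [75908/103989 -1334/34663; -1334/34663 204081/34663]

step 0: x' = [-101/107, -594/107], P' = [78/107 -18/107; -18/107 1461/107]
step 1: x' = [-9517/8335, 14498/8335], P' = [6171/8335 -84/8335; -84/8335 49221/8335]
step 2: x' = [-132337/311967, 252610/103989], P' = [75908/103989 -1334/34663; -1334/34663 204081/34663]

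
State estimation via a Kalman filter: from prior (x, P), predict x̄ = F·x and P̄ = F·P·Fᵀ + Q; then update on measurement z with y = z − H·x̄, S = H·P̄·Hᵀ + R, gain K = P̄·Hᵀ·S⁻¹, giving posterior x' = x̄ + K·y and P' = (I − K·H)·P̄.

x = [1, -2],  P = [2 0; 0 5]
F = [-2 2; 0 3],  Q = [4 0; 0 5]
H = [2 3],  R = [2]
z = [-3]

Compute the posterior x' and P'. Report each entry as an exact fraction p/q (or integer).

x̄ = F·x = [-6, -6]
P̄ = F·P·Fᵀ + Q = [32 30; 30 50]
y = z − H·x̄ = [27]
S = H·P̄·Hᵀ + R = [940]
K = P̄·Hᵀ·S⁻¹ = [77/470; 21/94]
x' = x̄ + K·y = [-741/470, 3/94]
P' = (I − K·H)·P̄ = [1591/235 -207/47; -207/47 145/47]

x' = [-741/470, 3/94]
P' = [1591/235 -207/47; -207/47 145/47]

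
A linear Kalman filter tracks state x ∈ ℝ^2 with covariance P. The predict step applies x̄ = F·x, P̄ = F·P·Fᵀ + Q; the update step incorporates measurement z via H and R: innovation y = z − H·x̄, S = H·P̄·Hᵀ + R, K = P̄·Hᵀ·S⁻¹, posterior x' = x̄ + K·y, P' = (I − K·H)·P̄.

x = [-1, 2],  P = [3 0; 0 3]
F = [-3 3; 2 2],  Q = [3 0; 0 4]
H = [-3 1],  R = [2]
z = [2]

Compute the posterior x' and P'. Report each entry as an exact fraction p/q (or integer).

x̄ = F·x = [9, 2]
P̄ = F·P·Fᵀ + Q = [57 0; 0 28]
y = z − H·x̄ = [27]
S = H·P̄·Hᵀ + R = [543]
K = P̄·Hᵀ·S⁻¹ = [-57/181; 28/543]
x' = x̄ + K·y = [90/181, 614/181]
P' = (I − K·H)·P̄ = [570/181 1596/181; 1596/181 14420/543]

x' = [90/181, 614/181]
P' = [570/181 1596/181; 1596/181 14420/543]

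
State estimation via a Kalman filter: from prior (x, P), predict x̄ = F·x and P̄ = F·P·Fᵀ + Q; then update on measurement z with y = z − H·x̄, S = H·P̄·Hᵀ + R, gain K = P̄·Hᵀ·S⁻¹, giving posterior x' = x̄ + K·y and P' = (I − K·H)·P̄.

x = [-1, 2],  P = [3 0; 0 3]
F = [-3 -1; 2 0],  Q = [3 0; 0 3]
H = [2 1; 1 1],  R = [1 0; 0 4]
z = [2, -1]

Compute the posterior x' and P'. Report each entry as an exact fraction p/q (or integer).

x' = [1213/487, -1484/487]
P' = [987/487 -1611/487; -1611/487 2967/487]

x̄ = F·x = [1, -2]
P̄ = F·P·Fᵀ + Q = [33 -18; -18 15]
y = z − H·x̄ = [2, 0]
S = H·P̄·Hᵀ + R = [76 27; 27 16]
K = P̄·Hᵀ·S⁻¹ = [363/487 -156/487; -255/487 339/487]
x' = x̄ + K·y = [1213/487, -1484/487]
P' = (I − K·H)·P̄ = [987/487 -1611/487; -1611/487 2967/487]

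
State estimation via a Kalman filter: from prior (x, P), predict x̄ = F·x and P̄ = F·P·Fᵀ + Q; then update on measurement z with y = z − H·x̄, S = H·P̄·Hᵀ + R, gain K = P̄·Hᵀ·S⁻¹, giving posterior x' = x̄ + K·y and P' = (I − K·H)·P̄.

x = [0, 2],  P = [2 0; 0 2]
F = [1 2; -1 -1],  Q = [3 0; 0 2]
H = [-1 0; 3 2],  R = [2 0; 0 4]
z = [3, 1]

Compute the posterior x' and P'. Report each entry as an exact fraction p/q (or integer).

x̄ = F·x = [4, -2]
P̄ = F·P·Fᵀ + Q = [13 -6; -6 6]
y = z − H·x̄ = [7, -7]
S = H·P̄·Hᵀ + R = [15 -27; -27 73]
K = P̄·Hᵀ·S⁻¹ = [-110/183 9/61; 46/61 12/61]
x' = x̄ + K·y = [-227/183, 116/61]
P' = (I − K·H)·P̄ = [220/183 -92/61; -92/61 162/61]

x' = [-227/183, 116/61]
P' = [220/183 -92/61; -92/61 162/61]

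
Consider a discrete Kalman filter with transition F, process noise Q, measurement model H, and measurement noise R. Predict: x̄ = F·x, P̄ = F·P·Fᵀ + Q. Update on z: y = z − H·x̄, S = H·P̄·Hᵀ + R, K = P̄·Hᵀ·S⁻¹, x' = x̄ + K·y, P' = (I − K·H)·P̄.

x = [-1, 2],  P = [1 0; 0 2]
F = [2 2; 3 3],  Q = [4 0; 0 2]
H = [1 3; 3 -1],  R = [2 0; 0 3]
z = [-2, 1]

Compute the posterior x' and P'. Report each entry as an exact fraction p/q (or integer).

x' = [1132/15291, -3374/5097]
P' = [4156/15291 -104/5097; -104/5097 346/1699]

x̄ = F·x = [2, 3]
P̄ = F·P·Fᵀ + Q = [16 18; 18 29]
y = z − H·x̄ = [-13, -2]
S = H·P̄·Hᵀ + R = [387 105; 105 68]
K = P̄·Hᵀ·S⁻¹ = [1610/15291 1420/5097; 1505/5097 -150/1699]
x' = x̄ + K·y = [1132/15291, -3374/5097]
P' = (I − K·H)·P̄ = [4156/15291 -104/5097; -104/5097 346/1699]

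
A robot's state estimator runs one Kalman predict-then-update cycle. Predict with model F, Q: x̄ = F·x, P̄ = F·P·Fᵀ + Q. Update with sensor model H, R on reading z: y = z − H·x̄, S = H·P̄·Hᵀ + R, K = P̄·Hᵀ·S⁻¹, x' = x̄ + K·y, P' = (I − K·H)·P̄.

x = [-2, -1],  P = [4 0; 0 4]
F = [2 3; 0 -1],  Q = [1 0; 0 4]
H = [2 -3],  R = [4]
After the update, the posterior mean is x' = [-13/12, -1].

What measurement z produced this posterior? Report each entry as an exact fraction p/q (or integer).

x̄ = F·x = [-7, 1]
P̄ = F·P·Fᵀ + Q = [53 -12; -12 8]
S = H·P̄·Hᵀ + R = [432]
K = P̄·Hᵀ·S⁻¹ = [71/216; -1/9]
x' − x̄ = [71/12, -2] = K·y
y = (KᵀK)⁻¹·Kᵀ·(x' − x̄) = [18]
z = y + H·x̄ = [18] + [-17] = [1]

z = [1]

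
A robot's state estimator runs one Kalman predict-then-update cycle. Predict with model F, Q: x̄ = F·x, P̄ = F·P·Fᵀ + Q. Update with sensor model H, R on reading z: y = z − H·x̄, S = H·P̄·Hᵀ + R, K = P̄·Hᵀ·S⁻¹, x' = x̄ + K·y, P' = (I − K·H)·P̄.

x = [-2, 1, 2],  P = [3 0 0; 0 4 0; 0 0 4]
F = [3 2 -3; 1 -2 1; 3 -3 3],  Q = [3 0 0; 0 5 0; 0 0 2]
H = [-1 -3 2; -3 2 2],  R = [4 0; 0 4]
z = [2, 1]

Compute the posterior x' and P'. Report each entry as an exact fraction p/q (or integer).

x' = [-1470601/219711, -638585/219711, -485823/73237]
P' = [5815400/219711 2319412/219711 2114958/73237; 2319412/219711 993128/219711 849720/73237; 2114958/73237 849720/73237 2345197/73237]

x̄ = F·x = [-10, -2, -3]
P̄ = F·P·Fᵀ + Q = [82 -19 -33; -19 28 45; -33 45 101]
y = z − H·x̄ = [-8, -19]
S = H·P̄·Hᵀ + R = [220 523; 523 2242]
K = P̄·Hᵀ·S⁻¹ = [-20972/219711 -29407/219711; -50119/219711 31585/219711; 6569/73237 11240/73237]
x' = x̄ + K·y = [-1470601/219711, -638585/219711, -485823/73237]
P' = (I − K·H)·P̄ = [5815400/219711 2319412/219711 2114958/73237; 2319412/219711 993128/219711 849720/73237; 2114958/73237 849720/73237 2345197/73237]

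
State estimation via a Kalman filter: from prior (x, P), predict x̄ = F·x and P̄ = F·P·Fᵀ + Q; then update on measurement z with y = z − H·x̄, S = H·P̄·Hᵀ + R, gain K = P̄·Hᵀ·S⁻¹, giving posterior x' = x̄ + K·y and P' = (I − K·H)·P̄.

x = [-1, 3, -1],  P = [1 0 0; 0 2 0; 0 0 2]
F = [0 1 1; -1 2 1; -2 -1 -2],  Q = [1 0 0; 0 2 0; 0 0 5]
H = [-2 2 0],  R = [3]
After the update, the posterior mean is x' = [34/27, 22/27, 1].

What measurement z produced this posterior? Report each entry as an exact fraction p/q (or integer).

x̄ = F·x = [2, 6, 1]
P̄ = F·P·Fᵀ + Q = [5 6 -6; 6 13 -6; -6 -6 19]
S = H·P̄·Hᵀ + R = [27]
K = P̄·Hᵀ·S⁻¹ = [2/27; 14/27; 0]
x' − x̄ = [-20/27, -140/27, 0] = K·y
y = (KᵀK)⁻¹·Kᵀ·(x' − x̄) = [-10]
z = y + H·x̄ = [-10] + [8] = [-2]

z = [-2]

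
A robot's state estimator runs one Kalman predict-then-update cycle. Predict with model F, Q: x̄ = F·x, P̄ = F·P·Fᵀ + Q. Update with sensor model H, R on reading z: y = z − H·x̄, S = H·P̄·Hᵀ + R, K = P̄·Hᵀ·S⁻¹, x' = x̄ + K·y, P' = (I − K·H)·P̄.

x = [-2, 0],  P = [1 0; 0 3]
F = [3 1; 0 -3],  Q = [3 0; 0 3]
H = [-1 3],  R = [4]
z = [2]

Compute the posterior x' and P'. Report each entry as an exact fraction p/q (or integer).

x' = [-270/49, -396/343]
P' = [69/7 153/49; 153/49 489/343]

x̄ = F·x = [-6, 0]
P̄ = F·P·Fᵀ + Q = [15 -9; -9 30]
y = z − H·x̄ = [-4]
S = H·P̄·Hᵀ + R = [343]
K = P̄·Hᵀ·S⁻¹ = [-6/49; 99/343]
x' = x̄ + K·y = [-270/49, -396/343]
P' = (I − K·H)·P̄ = [69/7 153/49; 153/49 489/343]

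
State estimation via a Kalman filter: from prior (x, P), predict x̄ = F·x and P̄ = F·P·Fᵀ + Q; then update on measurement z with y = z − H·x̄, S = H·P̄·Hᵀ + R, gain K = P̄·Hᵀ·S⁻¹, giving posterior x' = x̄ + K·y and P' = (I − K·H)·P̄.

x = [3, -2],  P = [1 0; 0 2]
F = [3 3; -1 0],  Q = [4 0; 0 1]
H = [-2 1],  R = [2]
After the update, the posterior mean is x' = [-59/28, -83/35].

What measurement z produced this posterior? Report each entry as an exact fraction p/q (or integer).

z = [2]

x̄ = F·x = [3, -3]
P̄ = F·P·Fᵀ + Q = [31 -3; -3 2]
S = H·P̄·Hᵀ + R = [140]
K = P̄·Hᵀ·S⁻¹ = [-13/28; 2/35]
x' − x̄ = [-143/28, 22/35] = K·y
y = (KᵀK)⁻¹·Kᵀ·(x' − x̄) = [11]
z = y + H·x̄ = [11] + [-9] = [2]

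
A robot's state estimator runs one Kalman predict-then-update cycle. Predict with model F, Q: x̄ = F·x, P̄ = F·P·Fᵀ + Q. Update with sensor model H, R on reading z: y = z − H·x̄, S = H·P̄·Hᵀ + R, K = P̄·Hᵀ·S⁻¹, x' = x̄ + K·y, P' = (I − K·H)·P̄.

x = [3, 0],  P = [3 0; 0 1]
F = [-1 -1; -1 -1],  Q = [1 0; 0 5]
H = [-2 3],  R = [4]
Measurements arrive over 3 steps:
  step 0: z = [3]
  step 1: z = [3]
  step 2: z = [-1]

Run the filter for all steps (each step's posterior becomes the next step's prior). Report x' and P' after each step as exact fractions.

step 0: x' = [-53/19, -1], P' = [281/57 10/3; 10/3 8/3]
step 1: x' = [1553/426, 734/213], P' = [16649/1278 5705/639; 5705/639 4174/639]
step 2: x' = [-60414/12839, -45709/12839], P' = [315112/12839 216780/12839; 216780/12839 154444/12839]

step 0: x̄ = F·x = [-3, -3]
step 0: P̄ = F·P·Fᵀ + Q = [5 4; 4 9]
step 0: y = z − H·x̄ = [6]
step 0: S = H·P̄·Hᵀ + R = [57]
step 0: K = P̄·Hᵀ·S⁻¹ = [2/57; 1/3]
step 0: x' = x̄ + K·y = [-53/19, -1]
step 0: P' = (I − K·H)·P̄ = [281/57 10/3; 10/3 8/3]
step 1: x̄ = F·x = [72/19, 72/19]
step 1: P̄ = F·P·Fᵀ + Q = [290/19 271/19; 271/19 366/19]
step 1: y = z − H·x̄ = [-15/19]
step 1: S = H·P̄·Hᵀ + R = [1278/19]
step 1: K = P̄·Hᵀ·S⁻¹ = [233/1278; 278/639]
step 1: x' = x̄ + K·y = [1553/426, 734/213]
step 1: P' = (I − K·H)·P̄ = [16649/1278 5705/639; 5705/639 4174/639]
step 2: x̄ = F·x = [-1007/142, -1007/142]
step 2: P̄ = F·P·Fᵀ + Q = [5455/142 5313/142; 5313/142 6023/142]
step 2: y = z − H·x̄ = [865/142]
step 2: S = H·P̄·Hᵀ + R = [12839/142]
step 2: K = P̄·Hᵀ·S⁻¹ = [5029/12839; 7443/12839]
step 2: x' = x̄ + K·y = [-60414/12839, -45709/12839]
step 2: P' = (I − K·H)·P̄ = [315112/12839 216780/12839; 216780/12839 154444/12839]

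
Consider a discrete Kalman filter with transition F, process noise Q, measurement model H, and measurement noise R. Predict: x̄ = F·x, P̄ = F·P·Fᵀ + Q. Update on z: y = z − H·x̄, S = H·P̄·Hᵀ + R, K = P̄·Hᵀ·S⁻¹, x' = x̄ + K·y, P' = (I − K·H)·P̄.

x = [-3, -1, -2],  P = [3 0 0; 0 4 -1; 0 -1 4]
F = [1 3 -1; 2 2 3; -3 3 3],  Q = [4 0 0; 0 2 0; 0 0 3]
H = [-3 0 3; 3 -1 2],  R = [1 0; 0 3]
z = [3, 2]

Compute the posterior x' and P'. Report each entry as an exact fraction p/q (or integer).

x' = [-206941/71821, -2068579/143642, -134919/71821]
P' = [466571/215463 726981/71821 152548/71821; 726981/71821 3628266/71821 1456095/143642; 152548/71821 1456095/143642 157545/71821]

x̄ = F·x = [-4, -14, 0]
P̄ = F·P·Fᵀ + Q = [53 11 9; 11 54 27; 9 27 84]
y = z − H·x̄ = [-9, 0]
S = H·P̄·Hᵀ + R = [1072 6; 6 804]
K = P̄·Hᵀ·S⁻¹ = [-8927/71821 44686/215463; 6399/143642 2924/71821; 14991/71821 29791/143642]
x' = x̄ + K·y = [-206941/71821, -2068579/143642, -134919/71821]
P' = (I − K·H)·P̄ = [466571/215463 726981/71821 152548/71821; 726981/71821 3628266/71821 1456095/143642; 152548/71821 1456095/143642 157545/71821]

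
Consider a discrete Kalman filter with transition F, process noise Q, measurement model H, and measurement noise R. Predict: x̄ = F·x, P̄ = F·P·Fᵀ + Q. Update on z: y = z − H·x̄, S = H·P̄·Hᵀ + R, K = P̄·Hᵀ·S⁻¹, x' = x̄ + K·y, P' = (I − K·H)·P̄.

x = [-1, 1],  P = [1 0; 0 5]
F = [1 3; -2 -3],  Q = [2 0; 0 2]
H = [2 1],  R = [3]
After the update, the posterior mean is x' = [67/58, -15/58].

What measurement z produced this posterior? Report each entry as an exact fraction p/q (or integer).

z = [2]

x̄ = F·x = [2, -1]
P̄ = F·P·Fᵀ + Q = [48 -47; -47 51]
S = H·P̄·Hᵀ + R = [58]
K = P̄·Hᵀ·S⁻¹ = [49/58; -43/58]
x' − x̄ = [-49/58, 43/58] = K·y
y = (KᵀK)⁻¹·Kᵀ·(x' − x̄) = [-1]
z = y + H·x̄ = [-1] + [3] = [2]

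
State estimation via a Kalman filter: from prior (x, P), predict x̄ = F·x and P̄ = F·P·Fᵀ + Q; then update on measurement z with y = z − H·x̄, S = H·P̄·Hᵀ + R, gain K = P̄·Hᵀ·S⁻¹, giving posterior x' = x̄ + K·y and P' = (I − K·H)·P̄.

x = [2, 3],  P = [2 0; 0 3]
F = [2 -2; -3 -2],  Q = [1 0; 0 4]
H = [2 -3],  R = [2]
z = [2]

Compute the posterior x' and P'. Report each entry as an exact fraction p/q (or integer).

x̄ = F·x = [-2, -12]
P̄ = F·P·Fᵀ + Q = [21 0; 0 34]
y = z − H·x̄ = [-30]
S = H·P̄·Hᵀ + R = [392]
K = P̄·Hᵀ·S⁻¹ = [3/28; -51/196]
x' = x̄ + K·y = [-73/14, -411/98]
P' = (I − K·H)·P̄ = [33/2 153/14; 153/14 731/98]

x' = [-73/14, -411/98]
P' = [33/2 153/14; 153/14 731/98]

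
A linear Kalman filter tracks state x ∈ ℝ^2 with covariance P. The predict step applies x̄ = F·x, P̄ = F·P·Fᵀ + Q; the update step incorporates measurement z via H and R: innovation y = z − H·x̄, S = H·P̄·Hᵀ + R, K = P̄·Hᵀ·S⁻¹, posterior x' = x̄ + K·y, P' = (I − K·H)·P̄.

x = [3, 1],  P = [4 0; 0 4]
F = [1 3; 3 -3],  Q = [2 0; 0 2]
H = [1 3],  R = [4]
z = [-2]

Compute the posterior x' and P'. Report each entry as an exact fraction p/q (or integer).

x̄ = F·x = [6, 6]
P̄ = F·P·Fᵀ + Q = [42 -24; -24 74]
y = z − H·x̄ = [-26]
S = H·P̄·Hᵀ + R = [568]
K = P̄·Hᵀ·S⁻¹ = [-15/284; 99/284]
x' = x̄ + K·y = [1047/142, -435/142]
P' = (I − K·H)·P̄ = [5739/142 -1923/142; -1923/142 707/142]

x' = [1047/142, -435/142]
P' = [5739/142 -1923/142; -1923/142 707/142]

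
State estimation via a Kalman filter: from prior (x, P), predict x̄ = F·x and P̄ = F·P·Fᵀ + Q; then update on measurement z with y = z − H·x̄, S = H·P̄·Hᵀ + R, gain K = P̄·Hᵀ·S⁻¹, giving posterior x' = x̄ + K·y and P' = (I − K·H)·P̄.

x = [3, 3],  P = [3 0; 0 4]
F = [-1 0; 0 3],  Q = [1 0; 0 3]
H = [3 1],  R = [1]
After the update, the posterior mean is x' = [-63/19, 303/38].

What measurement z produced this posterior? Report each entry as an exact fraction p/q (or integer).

z = [-2]

x̄ = F·x = [-3, 9]
P̄ = F·P·Fᵀ + Q = [4 0; 0 39]
S = H·P̄·Hᵀ + R = [76]
K = P̄·Hᵀ·S⁻¹ = [3/19; 39/76]
x' − x̄ = [-6/19, -39/38] = K·y
y = (KᵀK)⁻¹·Kᵀ·(x' − x̄) = [-2]
z = y + H·x̄ = [-2] + [0] = [-2]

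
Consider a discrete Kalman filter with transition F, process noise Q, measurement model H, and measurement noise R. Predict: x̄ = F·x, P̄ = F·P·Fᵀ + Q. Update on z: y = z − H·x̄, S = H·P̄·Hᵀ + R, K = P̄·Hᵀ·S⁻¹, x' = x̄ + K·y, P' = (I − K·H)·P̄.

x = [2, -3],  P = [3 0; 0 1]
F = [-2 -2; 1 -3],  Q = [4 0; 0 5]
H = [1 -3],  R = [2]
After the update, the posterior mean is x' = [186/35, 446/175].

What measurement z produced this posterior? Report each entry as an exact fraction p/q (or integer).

z = [-2]

x̄ = F·x = [2, 11]
P̄ = F·P·Fᵀ + Q = [20 0; 0 17]
S = H·P̄·Hᵀ + R = [175]
K = P̄·Hᵀ·S⁻¹ = [4/35; -51/175]
x' − x̄ = [116/35, -1479/175] = K·y
y = (KᵀK)⁻¹·Kᵀ·(x' − x̄) = [29]
z = y + H·x̄ = [29] + [-31] = [-2]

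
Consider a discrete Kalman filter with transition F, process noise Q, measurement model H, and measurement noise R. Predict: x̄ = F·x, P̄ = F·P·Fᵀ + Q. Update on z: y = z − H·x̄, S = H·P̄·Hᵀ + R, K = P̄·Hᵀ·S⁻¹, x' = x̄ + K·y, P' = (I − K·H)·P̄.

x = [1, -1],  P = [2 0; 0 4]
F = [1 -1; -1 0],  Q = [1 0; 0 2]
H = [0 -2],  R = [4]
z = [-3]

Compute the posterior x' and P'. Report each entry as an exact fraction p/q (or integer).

x̄ = F·x = [2, -1]
P̄ = F·P·Fᵀ + Q = [7 -2; -2 4]
y = z − H·x̄ = [-5]
S = H·P̄·Hᵀ + R = [20]
K = P̄·Hᵀ·S⁻¹ = [1/5; -2/5]
x' = x̄ + K·y = [1, 1]
P' = (I − K·H)·P̄ = [31/5 -2/5; -2/5 4/5]

x' = [1, 1]
P' = [31/5 -2/5; -2/5 4/5]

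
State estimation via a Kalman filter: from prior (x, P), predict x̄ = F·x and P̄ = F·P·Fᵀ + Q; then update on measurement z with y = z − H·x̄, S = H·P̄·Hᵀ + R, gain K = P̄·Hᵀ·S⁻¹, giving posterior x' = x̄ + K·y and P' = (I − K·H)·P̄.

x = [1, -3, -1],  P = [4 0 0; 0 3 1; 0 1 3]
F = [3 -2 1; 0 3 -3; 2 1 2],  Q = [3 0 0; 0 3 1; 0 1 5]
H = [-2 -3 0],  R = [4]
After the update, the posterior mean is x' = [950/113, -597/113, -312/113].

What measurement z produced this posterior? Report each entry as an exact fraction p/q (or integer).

z = [-1]

x̄ = F·x = [8, -6, -3]
P̄ = F·P·Fᵀ + Q = [50 -18 21; -18 39 -5; 21 -5 40]
S = H·P̄·Hᵀ + R = [339]
K = P̄·Hᵀ·S⁻¹ = [-46/339; -27/113; -9/113]
x' − x̄ = [46/113, 81/113, 27/113] = K·y
y = (KᵀK)⁻¹·Kᵀ·(x' − x̄) = [-3]
z = y + H·x̄ = [-3] + [2] = [-1]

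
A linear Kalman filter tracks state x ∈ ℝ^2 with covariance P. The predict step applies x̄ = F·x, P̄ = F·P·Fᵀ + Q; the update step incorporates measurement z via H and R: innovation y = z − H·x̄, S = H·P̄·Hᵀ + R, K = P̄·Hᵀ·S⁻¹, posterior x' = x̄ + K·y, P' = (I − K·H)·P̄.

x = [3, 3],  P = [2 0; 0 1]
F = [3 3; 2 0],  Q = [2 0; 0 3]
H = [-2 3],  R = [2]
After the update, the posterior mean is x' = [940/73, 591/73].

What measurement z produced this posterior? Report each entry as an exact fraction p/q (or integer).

z = [-1]

x̄ = F·x = [18, 6]
P̄ = F·P·Fᵀ + Q = [29 12; 12 11]
S = H·P̄·Hᵀ + R = [73]
K = P̄·Hᵀ·S⁻¹ = [-22/73; 9/73]
x' − x̄ = [-374/73, 153/73] = K·y
y = (KᵀK)⁻¹·Kᵀ·(x' − x̄) = [17]
z = y + H·x̄ = [17] + [-18] = [-1]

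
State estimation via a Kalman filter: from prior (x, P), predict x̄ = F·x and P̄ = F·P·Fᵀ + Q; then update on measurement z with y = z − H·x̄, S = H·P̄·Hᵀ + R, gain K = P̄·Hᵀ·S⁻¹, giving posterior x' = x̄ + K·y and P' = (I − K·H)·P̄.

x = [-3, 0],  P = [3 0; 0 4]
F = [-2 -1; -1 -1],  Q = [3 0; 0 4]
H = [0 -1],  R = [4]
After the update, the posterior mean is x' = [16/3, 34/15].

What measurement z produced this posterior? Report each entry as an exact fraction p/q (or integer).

z = [-2]

x̄ = F·x = [6, 3]
P̄ = F·P·Fᵀ + Q = [19 10; 10 11]
S = H·P̄·Hᵀ + R = [15]
K = P̄·Hᵀ·S⁻¹ = [-2/3; -11/15]
x' − x̄ = [-2/3, -11/15] = K·y
y = (KᵀK)⁻¹·Kᵀ·(x' − x̄) = [1]
z = y + H·x̄ = [1] + [-3] = [-2]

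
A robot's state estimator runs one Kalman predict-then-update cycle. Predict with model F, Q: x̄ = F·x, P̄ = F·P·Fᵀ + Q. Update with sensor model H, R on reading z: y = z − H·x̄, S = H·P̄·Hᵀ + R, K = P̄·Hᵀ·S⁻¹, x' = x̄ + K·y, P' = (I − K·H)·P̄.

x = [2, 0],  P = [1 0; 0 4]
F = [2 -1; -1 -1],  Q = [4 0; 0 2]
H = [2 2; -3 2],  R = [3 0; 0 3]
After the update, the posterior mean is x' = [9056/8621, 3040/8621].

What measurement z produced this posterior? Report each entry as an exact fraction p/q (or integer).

x̄ = F·x = [4, -2]
P̄ = F·P·Fᵀ + Q = [12 2; 2 7]
S = H·P̄·Hᵀ + R = [95 -48; -48 115]
K = P̄·Hᵀ·S⁻¹ = [1684/8621 -1696/8621; 2454/8621 1624/8621]
x' − x̄ = [-25428/8621, 20282/8621] = K·y
y = (KᵀK)⁻¹·Kᵀ·(x' − x̄) = [-1, 14]
z = y + H·x̄ = [-1, 14] + [4, -16] = [3, -2]

z = [3, -2]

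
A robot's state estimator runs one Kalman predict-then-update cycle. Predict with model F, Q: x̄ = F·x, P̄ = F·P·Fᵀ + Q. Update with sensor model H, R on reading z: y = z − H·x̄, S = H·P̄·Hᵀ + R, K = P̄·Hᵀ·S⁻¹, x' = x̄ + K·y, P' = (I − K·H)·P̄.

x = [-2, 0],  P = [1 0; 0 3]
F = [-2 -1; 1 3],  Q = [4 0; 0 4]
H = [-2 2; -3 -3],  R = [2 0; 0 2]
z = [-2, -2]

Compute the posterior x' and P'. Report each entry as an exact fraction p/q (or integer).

x' = [1384/1553, -3066/17083]
P' = [275/1553 -107/1553; -107/1553 3067/17083]

x̄ = F·x = [4, -2]
P̄ = F·P·Fᵀ + Q = [11 -11; -11 32]
y = z − H·x̄ = [10, 4]
S = H·P̄·Hᵀ + R = [262 -126; -126 191]
K = P̄·Hᵀ·S⁻¹ = [-382/1553 -252/1553; 4244/17083 -2835/17083]
x' = x̄ + K·y = [1384/1553, -3066/17083]
P' = (I − K·H)·P̄ = [275/1553 -107/1553; -107/1553 3067/17083]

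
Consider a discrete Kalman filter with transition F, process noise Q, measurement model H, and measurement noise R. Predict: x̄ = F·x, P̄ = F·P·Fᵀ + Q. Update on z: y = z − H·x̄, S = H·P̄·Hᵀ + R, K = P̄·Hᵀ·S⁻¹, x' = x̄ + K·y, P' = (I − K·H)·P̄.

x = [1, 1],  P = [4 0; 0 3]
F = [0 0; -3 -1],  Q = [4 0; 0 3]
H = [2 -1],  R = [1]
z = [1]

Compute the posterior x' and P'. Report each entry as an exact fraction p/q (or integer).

x̄ = F·x = [0, -4]
P̄ = F·P·Fᵀ + Q = [4 0; 0 42]
y = z − H·x̄ = [-3]
S = H·P̄·Hᵀ + R = [59]
K = P̄·Hᵀ·S⁻¹ = [8/59; -42/59]
x' = x̄ + K·y = [-24/59, -110/59]
P' = (I − K·H)·P̄ = [172/59 336/59; 336/59 714/59]

x' = [-24/59, -110/59]
P' = [172/59 336/59; 336/59 714/59]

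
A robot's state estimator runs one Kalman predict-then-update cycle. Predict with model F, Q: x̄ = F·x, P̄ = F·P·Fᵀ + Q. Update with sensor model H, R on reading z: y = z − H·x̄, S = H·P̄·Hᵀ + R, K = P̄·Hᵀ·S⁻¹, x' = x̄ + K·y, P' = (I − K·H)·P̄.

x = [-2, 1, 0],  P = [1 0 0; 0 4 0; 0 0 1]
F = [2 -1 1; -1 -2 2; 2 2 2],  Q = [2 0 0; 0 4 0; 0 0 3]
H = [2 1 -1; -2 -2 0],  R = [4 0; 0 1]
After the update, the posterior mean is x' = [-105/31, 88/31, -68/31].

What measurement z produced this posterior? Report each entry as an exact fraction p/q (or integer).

x̄ = F·x = [-5, 0, -2]
P̄ = F·P·Fᵀ + Q = [11 8 -2; 8 25 -14; -2 -14 27]
S = H·P̄·Hᵀ + R = [168 -174; -174 209]
K = P̄·Hᵀ·S⁻¹ = [19/1209 -68/403; 11/4836 -253/806; -1279/1612 -409/806]
x' − x̄ = [50/31, 88/31, -6/31] = K·y
y = (KᵀK)⁻¹·Kᵀ·(x' − x̄) = [6, -9]
z = y + H·x̄ = [6, -9] + [-8, 10] = [-2, 1]

z = [-2, 1]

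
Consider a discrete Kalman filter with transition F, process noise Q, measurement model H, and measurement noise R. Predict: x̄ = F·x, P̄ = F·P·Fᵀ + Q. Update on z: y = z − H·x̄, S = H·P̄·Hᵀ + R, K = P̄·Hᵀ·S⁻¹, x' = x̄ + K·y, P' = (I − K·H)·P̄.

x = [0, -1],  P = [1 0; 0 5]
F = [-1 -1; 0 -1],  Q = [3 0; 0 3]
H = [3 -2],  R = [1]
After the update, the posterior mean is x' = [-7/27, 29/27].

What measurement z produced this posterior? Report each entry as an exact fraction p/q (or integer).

x̄ = F·x = [1, 1]
P̄ = F·P·Fᵀ + Q = [9 5; 5 8]
S = H·P̄·Hᵀ + R = [54]
K = P̄·Hᵀ·S⁻¹ = [17/54; -1/54]
x' − x̄ = [-34/27, 2/27] = K·y
y = (KᵀK)⁻¹·Kᵀ·(x' − x̄) = [-4]
z = y + H·x̄ = [-4] + [1] = [-3]

z = [-3]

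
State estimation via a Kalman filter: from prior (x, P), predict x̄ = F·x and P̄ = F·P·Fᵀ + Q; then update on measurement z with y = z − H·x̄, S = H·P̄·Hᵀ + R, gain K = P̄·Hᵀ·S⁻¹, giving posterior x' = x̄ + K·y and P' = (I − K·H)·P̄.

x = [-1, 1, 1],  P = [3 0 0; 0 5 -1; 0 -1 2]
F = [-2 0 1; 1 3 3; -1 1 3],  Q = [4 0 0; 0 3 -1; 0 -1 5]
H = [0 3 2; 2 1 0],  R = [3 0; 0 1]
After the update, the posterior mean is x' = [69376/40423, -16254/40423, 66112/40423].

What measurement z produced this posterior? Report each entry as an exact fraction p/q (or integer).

x̄ = F·x = [3, 5, 5]
P̄ = F·P·Fᵀ + Q = [18 -3 11; -3 51 17; 11 17 25]
S = H·P̄·Hᵀ + R = [766 213; 213 112]
K = P̄·Hᵀ·S⁻¹ = [-5573/40423 22509/40423; 11359/40423 -5361/40423; 3005/40423 8361/40423]
x' − x̄ = [-51893/40423, -218369/40423, -136003/40423] = K·y
y = (KᵀK)⁻¹·Kᵀ·(x' − x̄) = [-23, -8]
z = y + H·x̄ = [-23, -8] + [25, 11] = [2, 3]

z = [2, 3]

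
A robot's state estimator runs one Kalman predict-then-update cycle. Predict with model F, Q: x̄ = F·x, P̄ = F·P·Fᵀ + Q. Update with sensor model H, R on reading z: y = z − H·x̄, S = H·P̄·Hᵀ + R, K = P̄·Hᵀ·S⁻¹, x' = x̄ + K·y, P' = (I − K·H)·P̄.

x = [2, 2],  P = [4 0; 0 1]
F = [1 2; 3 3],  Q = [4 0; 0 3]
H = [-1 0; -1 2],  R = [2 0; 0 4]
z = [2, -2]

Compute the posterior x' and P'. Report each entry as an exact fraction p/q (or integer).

x' = [-90/83, -117/83]
P' = [132/83 72/83; 72/83 237/166]

x̄ = F·x = [6, 12]
P̄ = F·P·Fᵀ + Q = [12 18; 18 48]
y = z − H·x̄ = [8, -20]
S = H·P̄·Hᵀ + R = [14 -24; -24 136]
K = P̄·Hᵀ·S⁻¹ = [-66/83 3/83; -36/83 165/332]
x' = x̄ + K·y = [-90/83, -117/83]
P' = (I − K·H)·P̄ = [132/83 72/83; 72/83 237/166]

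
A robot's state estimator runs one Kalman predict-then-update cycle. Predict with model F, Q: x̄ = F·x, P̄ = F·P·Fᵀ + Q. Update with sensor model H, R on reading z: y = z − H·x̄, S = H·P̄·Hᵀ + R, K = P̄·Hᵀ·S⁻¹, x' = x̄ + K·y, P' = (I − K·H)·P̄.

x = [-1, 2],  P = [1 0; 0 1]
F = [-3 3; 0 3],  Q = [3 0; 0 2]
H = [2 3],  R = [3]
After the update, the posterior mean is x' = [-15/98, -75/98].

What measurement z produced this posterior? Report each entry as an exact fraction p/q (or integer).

x̄ = F·x = [9, 6]
P̄ = F·P·Fᵀ + Q = [21 9; 9 11]
S = H·P̄·Hᵀ + R = [294]
K = P̄·Hᵀ·S⁻¹ = [23/98; 17/98]
x' − x̄ = [-897/98, -663/98] = K·y
y = (KᵀK)⁻¹·Kᵀ·(x' − x̄) = [-39]
z = y + H·x̄ = [-39] + [36] = [-3]

z = [-3]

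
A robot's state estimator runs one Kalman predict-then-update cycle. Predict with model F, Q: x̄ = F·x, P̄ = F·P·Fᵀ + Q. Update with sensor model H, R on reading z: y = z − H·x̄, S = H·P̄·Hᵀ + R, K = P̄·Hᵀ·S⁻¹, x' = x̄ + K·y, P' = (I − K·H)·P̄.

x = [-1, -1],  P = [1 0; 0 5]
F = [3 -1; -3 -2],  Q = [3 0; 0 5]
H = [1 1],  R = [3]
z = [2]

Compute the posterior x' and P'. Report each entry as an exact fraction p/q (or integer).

x̄ = F·x = [-2, 5]
P̄ = F·P·Fᵀ + Q = [17 1; 1 34]
y = z − H·x̄ = [-1]
S = H·P̄·Hᵀ + R = [56]
K = P̄·Hᵀ·S⁻¹ = [9/28; 5/8]
x' = x̄ + K·y = [-65/28, 35/8]
P' = (I − K·H)·P̄ = [157/14 -41/4; -41/4 97/8]

x' = [-65/28, 35/8]
P' = [157/14 -41/4; -41/4 97/8]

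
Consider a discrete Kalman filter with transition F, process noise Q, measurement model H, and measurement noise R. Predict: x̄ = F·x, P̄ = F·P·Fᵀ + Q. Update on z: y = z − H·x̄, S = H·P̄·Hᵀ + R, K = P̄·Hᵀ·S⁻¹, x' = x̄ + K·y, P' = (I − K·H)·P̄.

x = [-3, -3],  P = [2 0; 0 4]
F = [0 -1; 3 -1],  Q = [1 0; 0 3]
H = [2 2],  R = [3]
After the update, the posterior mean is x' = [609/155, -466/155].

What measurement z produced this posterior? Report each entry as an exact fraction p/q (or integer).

z = [2]

x̄ = F·x = [3, -6]
P̄ = F·P·Fᵀ + Q = [5 4; 4 25]
S = H·P̄·Hᵀ + R = [155]
K = P̄·Hᵀ·S⁻¹ = [18/155; 58/155]
x' − x̄ = [144/155, 464/155] = K·y
y = (KᵀK)⁻¹·Kᵀ·(x' − x̄) = [8]
z = y + H·x̄ = [8] + [-6] = [2]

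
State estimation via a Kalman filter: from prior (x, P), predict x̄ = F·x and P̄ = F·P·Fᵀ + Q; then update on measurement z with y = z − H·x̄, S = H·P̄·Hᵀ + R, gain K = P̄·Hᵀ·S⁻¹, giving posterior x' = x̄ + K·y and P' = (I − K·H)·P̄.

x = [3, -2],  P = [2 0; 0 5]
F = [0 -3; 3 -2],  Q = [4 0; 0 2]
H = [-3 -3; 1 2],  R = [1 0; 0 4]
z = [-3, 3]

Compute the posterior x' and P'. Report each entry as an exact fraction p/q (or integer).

x' = [-29711/15237, 44591/15237]
P' = [42596/15237 -40160/15237; -40160/15237 39380/15237]

x̄ = F·x = [6, 13]
P̄ = F·P·Fᵀ + Q = [49 30; 30 40]
y = z − H·x̄ = [54, -29]
S = H·P̄·Hᵀ + R = [1342 -657; -657 333]
K = P̄·Hᵀ·S⁻¹ = [-812/1693 -9431/15237; 260/1693 9650/15237]
x' = x̄ + K·y = [-29711/15237, 44591/15237]
P' = (I − K·H)·P̄ = [42596/15237 -40160/15237; -40160/15237 39380/15237]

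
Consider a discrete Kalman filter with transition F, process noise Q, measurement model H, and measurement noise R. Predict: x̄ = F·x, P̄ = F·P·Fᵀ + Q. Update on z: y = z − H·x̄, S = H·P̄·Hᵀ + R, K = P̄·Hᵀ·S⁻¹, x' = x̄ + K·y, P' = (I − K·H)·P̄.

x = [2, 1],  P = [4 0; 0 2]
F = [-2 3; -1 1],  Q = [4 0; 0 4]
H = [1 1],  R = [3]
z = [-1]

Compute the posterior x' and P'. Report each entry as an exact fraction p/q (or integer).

x' = [-27/79, -55/79]
P' = [298/79 -142/79; -142/79 214/79]

x̄ = F·x = [-1, -1]
P̄ = F·P·Fᵀ + Q = [38 14; 14 10]
y = z − H·x̄ = [1]
S = H·P̄·Hᵀ + R = [79]
K = P̄·Hᵀ·S⁻¹ = [52/79; 24/79]
x' = x̄ + K·y = [-27/79, -55/79]
P' = (I − K·H)·P̄ = [298/79 -142/79; -142/79 214/79]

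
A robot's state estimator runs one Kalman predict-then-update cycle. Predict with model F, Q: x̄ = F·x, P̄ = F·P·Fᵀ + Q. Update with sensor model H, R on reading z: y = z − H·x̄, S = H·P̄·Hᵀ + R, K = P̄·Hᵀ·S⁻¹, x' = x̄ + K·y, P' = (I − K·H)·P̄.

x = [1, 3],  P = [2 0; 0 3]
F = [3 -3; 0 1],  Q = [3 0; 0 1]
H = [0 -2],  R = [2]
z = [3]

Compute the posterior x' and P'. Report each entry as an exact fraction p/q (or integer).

x' = [3, -1]
P' = [30 -1; -1 4/9]

x̄ = F·x = [-6, 3]
P̄ = F·P·Fᵀ + Q = [48 -9; -9 4]
y = z − H·x̄ = [9]
S = H·P̄·Hᵀ + R = [18]
K = P̄·Hᵀ·S⁻¹ = [1; -4/9]
x' = x̄ + K·y = [3, -1]
P' = (I − K·H)·P̄ = [30 -1; -1 4/9]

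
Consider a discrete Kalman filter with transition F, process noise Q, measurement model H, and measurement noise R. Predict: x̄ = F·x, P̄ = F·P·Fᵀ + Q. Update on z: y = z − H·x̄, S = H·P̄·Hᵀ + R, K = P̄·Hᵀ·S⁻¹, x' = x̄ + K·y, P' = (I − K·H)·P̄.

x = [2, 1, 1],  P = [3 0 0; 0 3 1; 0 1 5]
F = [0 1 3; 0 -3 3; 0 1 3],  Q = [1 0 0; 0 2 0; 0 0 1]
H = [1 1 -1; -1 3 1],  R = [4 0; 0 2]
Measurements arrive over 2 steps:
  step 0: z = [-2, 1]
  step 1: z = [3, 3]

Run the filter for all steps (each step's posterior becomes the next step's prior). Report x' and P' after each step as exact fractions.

step 0: x̄ = F·x = [4, 0, 4]
step 0: P̄ = F·P·Fᵀ + Q = [55 30 54; 30 56 30; 54 30 55]
step 0: y = z − H·x̄ = [-2, 1]
step 0: S = H·P̄·Hᵀ + R = [62 166; 166 508]
step 0: K = P̄·Hᵀ·S⁻¹ = [487/1970 93/985; 28/197 56/197; -187/1970 207/985]
step 0: x' = x̄ + K·y = [18/5, 0, 22/5]
step 0: P' = (I − K·H)·P̄ = [76699/1970 58/197 75331/1970; 58/197 56/197 2/197; 75331/1970 2/197 76099/1970]
step 1: x̄ = F·x = [66/5, 66/5, 66/5]
step 1: P̄ = F·P·Fᵀ + Q = [687541/1970 683091/1970 685571/1970; 683091/1970 693511/1970 683091/1970; 685571/1970 683091/1970 687541/1970]
step 1: y = z − H·x̄ = [-51/5, -183/5]
step 1: S = H·P̄·Hᵀ + R = [705331/1970 2076593/1970; 2076593/1970 6249479/1970]
step 1: K = P̄·Hᵀ·S⁻¹ = [7578491/24292585 5439948/24292585; 693511/4858517 1387022/4858517; -747581/24292585 8221872/24292585]
step 1: x' = x̄ + K·y = [44259417/24292585, 6293607/4858517, 27366933/24292585]
step 1: P' = (I − K·H)·P̄ = [189440457/24292585 2059693/4858517 169424958/24292585; 2059693/4858517 1387022/4858517 672671/4858517; 169424958/24292585 672671/4858517 175778637/24292585]

step 0: x' = [18/5, 0, 22/5], P' = [76699/1970 58/197 75331/1970; 58/197 56/197 2/197; 75331/1970 2/197 76099/1970]
step 1: x' = [44259417/24292585, 6293607/4858517, 27366933/24292585], P' = [189440457/24292585 2059693/4858517 169424958/24292585; 2059693/4858517 1387022/4858517 672671/4858517; 169424958/24292585 672671/4858517 175778637/24292585]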